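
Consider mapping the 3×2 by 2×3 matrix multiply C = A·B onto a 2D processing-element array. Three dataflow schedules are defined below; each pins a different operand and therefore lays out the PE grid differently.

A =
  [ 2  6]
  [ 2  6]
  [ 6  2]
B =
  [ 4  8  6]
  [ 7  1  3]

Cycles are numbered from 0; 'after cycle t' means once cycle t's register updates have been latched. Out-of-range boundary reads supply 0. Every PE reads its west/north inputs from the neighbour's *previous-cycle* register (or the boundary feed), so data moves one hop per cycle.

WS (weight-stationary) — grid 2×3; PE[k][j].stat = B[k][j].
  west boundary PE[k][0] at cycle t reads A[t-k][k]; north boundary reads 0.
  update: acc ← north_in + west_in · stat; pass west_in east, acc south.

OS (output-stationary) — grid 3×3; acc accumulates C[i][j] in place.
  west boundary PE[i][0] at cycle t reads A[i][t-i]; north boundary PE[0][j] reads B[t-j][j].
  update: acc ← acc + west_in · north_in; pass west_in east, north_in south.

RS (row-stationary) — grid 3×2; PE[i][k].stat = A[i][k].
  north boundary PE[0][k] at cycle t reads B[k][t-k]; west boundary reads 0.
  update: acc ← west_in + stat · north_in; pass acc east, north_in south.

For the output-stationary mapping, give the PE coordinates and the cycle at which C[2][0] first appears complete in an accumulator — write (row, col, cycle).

(row, col, cycle) = (2, 0, 3)

OS — PE[2][0] is where C[2][0] collects:
  cycle 0: PE[2][0] → acc 0, east 0, south 0
  cycle 1: PE[2][0] → acc 0, east 0, south 0
  cycle 2: PE[2][0] → acc 24, east 6, south 4
  cycle 3: PE[2][0] → acc 38, east 2, south 7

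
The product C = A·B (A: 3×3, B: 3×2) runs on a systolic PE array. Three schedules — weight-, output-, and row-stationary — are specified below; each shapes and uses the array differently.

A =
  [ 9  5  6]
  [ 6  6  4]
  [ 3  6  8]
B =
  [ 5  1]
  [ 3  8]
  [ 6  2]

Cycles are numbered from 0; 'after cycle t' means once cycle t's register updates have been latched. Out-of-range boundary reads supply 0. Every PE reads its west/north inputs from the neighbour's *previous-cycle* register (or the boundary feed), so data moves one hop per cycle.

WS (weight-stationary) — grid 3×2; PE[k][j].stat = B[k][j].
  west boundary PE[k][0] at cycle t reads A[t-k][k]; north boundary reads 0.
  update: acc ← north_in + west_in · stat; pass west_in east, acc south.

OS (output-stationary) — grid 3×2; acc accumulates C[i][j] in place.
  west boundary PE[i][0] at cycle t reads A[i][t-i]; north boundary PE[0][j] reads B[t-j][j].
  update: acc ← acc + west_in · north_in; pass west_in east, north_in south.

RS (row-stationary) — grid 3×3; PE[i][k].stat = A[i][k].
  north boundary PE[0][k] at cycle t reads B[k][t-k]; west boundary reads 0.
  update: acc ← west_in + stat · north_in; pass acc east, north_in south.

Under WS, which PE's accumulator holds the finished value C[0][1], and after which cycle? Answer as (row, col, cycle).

WS — PE[2][1] is where C[0][1] collects:
  @0  [2,1]  acc 0  |  →0  ↓0
  @1  [2,1]  acc 0  |  →0  ↓0
  @2  [2,1]  acc 0  |  →0  ↓0
  @3  [2,1]  acc 61  |  →6  ↓61

(row, col, cycle) = (2, 1, 3)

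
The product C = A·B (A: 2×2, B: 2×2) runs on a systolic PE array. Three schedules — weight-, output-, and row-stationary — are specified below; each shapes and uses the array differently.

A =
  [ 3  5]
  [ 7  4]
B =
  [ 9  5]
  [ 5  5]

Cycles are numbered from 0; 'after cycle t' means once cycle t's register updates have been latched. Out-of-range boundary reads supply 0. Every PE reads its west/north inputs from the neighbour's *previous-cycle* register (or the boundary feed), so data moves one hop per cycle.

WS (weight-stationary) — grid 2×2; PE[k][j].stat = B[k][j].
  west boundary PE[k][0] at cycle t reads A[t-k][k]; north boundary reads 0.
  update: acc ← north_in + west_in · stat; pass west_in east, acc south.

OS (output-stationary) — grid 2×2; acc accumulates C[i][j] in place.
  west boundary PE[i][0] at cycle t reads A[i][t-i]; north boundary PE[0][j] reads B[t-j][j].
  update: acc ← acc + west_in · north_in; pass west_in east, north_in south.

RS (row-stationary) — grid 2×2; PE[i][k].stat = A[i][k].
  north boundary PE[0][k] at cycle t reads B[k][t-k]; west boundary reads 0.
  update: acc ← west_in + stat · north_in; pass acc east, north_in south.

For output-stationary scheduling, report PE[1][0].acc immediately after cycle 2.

OS (2×2). Following PE[1][0] plus its west/north inputs:
  after 0 — PE[0][0] acc=27, pass-E 3, pass-S 9
  after 0 — PE[1][0] acc=0, pass-E 0, pass-S 0
  after 1 — PE[0][0] acc=52, pass-E 5, pass-S 5
  after 1 — PE[1][0] acc=63, pass-E 7, pass-S 9
  after 2 — PE[0][0] acc=52, pass-E 0, pass-S 0
  after 2 — PE[1][0] acc=83, pass-E 4, pass-S 5

PE[1][0].acc = 83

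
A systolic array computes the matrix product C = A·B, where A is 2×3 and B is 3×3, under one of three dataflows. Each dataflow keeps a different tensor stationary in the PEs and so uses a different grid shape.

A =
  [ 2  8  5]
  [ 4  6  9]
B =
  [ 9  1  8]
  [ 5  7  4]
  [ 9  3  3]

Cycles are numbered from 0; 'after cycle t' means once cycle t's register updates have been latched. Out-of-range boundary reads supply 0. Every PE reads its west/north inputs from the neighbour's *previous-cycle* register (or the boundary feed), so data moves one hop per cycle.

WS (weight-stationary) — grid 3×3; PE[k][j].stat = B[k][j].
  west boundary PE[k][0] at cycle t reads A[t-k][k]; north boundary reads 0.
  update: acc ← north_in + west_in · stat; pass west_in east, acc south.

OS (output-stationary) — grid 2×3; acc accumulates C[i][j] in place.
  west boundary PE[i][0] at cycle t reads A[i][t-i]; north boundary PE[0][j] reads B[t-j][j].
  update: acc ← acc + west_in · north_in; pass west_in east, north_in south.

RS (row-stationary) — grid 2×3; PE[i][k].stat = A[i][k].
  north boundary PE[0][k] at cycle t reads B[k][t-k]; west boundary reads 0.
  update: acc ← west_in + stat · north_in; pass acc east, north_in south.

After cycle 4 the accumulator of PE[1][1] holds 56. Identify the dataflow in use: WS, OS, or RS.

dataflow = RS

— WS: 3×3; PE[1][1] trace:
  0: (1,1).acc=0  regs=<0,0>
  1: (1,1).acc=0  regs=<0,0>
  2: (1,1).acc=58  regs=<8,58>
  3: (1,1).acc=46  regs=<6,46>
  4: (1,1).acc=0  regs=<0,0>
— OS: 2×3; PE[1][1] trace:
  0: (1,1).acc=0  regs=<0,0>
  1: (1,1).acc=0  regs=<0,0>
  2: (1,1).acc=4  regs=<4,1>
  3: (1,1).acc=46  regs=<6,7>
  4: (1,1).acc=73  regs=<9,3>
— RS: 2×3; PE[1][1] trace:
  0: (1,1).acc=0  regs=<0,0>
  1: (1,1).acc=0  regs=<0,0>
  2: (1,1).acc=66  regs=<66,5>
  3: (1,1).acc=46  regs=<46,7>
  4: (1,1).acc=56  regs=<56,4>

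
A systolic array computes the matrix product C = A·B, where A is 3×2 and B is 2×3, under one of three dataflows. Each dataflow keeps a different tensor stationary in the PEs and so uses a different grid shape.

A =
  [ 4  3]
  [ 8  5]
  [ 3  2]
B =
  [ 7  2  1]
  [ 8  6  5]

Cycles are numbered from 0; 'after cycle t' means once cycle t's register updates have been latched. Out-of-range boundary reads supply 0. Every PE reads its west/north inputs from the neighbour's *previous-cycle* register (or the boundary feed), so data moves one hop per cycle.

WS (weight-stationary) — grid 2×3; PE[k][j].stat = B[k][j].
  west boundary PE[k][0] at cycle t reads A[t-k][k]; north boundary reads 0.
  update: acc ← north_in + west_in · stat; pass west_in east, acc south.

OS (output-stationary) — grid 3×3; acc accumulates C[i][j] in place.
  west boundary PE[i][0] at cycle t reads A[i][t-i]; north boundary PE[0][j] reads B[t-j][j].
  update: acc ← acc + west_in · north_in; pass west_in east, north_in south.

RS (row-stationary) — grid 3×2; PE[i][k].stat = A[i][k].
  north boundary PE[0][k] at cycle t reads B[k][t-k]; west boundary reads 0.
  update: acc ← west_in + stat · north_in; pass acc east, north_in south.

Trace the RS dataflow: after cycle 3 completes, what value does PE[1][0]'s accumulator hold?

RS on a 3×2 grid — tracing PE[1][0] and its feeders:
  0: (0,0).acc=28  regs=<28,7>
  0: (1,0).acc=0  regs=<0,0>
  1: (0,0).acc=8  regs=<8,2>
  1: (1,0).acc=56  regs=<56,7>
  2: (0,0).acc=4  regs=<4,1>
  2: (1,0).acc=16  regs=<16,2>
  3: (0,0).acc=0  regs=<0,0>
  3: (1,0).acc=8  regs=<8,1>

PE[1][0].acc = 8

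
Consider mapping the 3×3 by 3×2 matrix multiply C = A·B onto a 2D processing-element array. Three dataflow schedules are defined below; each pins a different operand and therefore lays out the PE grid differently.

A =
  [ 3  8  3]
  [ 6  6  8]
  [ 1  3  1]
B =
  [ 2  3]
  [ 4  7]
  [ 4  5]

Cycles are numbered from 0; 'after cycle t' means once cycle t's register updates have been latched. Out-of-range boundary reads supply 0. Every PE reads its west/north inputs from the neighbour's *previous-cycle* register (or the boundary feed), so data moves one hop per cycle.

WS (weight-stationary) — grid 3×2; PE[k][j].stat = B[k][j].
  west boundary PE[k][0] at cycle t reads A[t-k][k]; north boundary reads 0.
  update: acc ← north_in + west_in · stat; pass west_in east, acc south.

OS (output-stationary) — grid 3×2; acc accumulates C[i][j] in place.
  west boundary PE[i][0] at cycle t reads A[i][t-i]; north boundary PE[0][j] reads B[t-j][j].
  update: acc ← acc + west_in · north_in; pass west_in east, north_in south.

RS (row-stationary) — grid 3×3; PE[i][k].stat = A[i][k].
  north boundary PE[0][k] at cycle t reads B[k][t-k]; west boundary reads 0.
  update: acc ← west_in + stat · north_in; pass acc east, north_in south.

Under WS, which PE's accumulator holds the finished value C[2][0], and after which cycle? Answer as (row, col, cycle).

(row, col, cycle) = (2, 0, 4)

Under WS, C[2][0] lands at PE[2][0]:
  step 0 · PE2,0: acc=0; fwd→0 fwd↓0
  step 1 · PE2,0: acc=0; fwd→0 fwd↓0
  step 2 · PE2,0: acc=50; fwd→3 fwd↓50
  step 3 · PE2,0: acc=68; fwd→8 fwd↓68
  step 4 · PE2,0: acc=18; fwd→1 fwd↓18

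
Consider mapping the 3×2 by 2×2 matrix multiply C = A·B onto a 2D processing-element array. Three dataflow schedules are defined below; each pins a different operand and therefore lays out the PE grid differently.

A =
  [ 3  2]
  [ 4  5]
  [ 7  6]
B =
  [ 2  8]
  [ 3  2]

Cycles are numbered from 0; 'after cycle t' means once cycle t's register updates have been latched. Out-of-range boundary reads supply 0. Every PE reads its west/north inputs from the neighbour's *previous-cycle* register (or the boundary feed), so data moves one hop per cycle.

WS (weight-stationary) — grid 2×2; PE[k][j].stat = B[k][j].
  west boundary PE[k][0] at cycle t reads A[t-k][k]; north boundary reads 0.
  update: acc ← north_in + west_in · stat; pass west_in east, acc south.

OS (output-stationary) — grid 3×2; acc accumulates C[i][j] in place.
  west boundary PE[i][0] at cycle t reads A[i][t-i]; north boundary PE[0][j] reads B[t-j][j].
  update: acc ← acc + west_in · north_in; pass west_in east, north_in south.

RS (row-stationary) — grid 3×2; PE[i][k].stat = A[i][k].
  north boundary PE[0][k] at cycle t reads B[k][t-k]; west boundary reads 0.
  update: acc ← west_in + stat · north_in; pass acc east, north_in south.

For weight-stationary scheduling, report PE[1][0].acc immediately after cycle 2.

WS 2×2: PE[1][0] cycle-by-cycle (with neighbour feeds):
  c0 r0c0: 6 / 3 / 6
  c0 r1c0: 0 / 0 / 0
  c1 r0c0: 8 / 4 / 8
  c1 r1c0: 12 / 2 / 12
  c2 r0c0: 14 / 7 / 14
  c2 r1c0: 23 / 5 / 23

PE[1][0].acc = 23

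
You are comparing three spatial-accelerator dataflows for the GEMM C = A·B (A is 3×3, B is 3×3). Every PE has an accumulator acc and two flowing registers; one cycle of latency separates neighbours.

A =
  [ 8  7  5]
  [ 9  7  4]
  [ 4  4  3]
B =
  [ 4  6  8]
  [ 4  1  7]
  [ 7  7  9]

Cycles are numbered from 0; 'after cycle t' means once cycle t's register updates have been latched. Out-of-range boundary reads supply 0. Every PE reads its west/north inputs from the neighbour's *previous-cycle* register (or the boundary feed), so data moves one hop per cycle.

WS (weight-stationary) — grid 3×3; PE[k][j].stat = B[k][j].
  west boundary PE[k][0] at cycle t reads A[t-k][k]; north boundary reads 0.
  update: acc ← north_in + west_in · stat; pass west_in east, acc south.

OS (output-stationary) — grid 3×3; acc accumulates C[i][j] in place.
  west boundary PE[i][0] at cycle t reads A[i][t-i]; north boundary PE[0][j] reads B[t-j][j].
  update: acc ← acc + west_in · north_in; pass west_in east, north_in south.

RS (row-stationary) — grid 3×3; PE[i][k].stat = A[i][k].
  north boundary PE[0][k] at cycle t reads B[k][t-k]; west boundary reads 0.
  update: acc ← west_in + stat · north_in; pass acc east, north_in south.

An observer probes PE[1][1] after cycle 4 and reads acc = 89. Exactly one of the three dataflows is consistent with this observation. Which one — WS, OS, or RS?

dataflow = OS

— WS: 3×3; PE[1][1] trace:
  cycle 0: PE[1][1] → acc 0, east 0, south 0
  cycle 1: PE[1][1] → acc 0, east 0, south 0
  cycle 2: PE[1][1] → acc 55, east 7, south 55
  cycle 3: PE[1][1] → acc 61, east 7, south 61
  cycle 4: PE[1][1] → acc 28, east 4, south 28
— OS: 3×3; PE[1][1] trace:
  cycle 0: PE[1][1] → acc 0, east 0, south 0
  cycle 1: PE[1][1] → acc 0, east 0, south 0
  cycle 2: PE[1][1] → acc 54, east 9, south 6
  cycle 3: PE[1][1] → acc 61, east 7, south 1
  cycle 4: PE[1][1] → acc 89, east 4, south 7
— RS: 3×3; PE[1][1] trace:
  cycle 0: PE[1][1] → acc 0, east 0, south 0
  cycle 1: PE[1][1] → acc 0, east 0, south 0
  cycle 2: PE[1][1] → acc 64, east 64, south 4
  cycle 3: PE[1][1] → acc 61, east 61, south 1
  cycle 4: PE[1][1] → acc 121, east 121, south 7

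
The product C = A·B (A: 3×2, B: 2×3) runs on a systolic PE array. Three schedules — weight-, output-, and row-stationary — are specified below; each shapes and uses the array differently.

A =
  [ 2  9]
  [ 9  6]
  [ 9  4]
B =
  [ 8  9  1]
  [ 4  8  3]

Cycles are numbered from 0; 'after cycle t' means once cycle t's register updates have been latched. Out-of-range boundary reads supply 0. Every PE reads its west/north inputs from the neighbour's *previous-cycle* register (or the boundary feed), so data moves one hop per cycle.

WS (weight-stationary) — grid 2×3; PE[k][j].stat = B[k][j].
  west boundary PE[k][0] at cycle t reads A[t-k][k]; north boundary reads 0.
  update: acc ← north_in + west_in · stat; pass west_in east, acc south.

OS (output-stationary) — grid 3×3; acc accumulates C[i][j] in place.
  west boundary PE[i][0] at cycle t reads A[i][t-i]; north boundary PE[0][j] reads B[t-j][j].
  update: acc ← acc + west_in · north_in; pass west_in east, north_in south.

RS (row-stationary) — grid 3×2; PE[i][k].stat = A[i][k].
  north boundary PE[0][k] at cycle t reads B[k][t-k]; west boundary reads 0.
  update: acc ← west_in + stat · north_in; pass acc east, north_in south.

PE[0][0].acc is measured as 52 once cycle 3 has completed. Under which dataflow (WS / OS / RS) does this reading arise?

dataflow = OS

WS [2×3] PE[0][0] across cycles:
  0: (0,0).acc=16  regs=<2,16>
  1: (0,0).acc=72  regs=<9,72>
  2: (0,0).acc=72  regs=<9,72>
  3: (0,0).acc=0  regs=<0,0>
OS [3×3] PE[0][0] across cycles:
  0: (0,0).acc=16  regs=<2,8>
  1: (0,0).acc=52  regs=<9,4>
  2: (0,0).acc=52  regs=<0,0>
  3: (0,0).acc=52  regs=<0,0>
RS [3×2] PE[0][0] across cycles:
  0: (0,0).acc=16  regs=<16,8>
  1: (0,0).acc=18  regs=<18,9>
  2: (0,0).acc=2  regs=<2,1>
  3: (0,0).acc=0  regs=<0,0>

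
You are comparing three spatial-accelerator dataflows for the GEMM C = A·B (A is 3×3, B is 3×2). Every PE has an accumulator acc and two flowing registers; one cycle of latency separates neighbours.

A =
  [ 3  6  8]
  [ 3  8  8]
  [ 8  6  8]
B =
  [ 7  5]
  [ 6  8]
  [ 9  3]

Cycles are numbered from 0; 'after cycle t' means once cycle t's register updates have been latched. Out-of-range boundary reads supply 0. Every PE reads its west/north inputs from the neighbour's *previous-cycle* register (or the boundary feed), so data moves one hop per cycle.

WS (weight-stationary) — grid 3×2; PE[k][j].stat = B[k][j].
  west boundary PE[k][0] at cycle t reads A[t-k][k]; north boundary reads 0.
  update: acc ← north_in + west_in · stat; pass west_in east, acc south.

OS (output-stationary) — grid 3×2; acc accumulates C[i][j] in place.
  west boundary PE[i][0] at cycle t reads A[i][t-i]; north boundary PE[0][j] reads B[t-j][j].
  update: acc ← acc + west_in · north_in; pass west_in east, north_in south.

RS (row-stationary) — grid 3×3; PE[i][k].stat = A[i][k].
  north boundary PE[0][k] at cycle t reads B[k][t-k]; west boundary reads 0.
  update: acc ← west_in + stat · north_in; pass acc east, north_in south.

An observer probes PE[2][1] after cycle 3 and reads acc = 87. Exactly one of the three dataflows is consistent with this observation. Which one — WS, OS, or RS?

— WS: 3×2; PE[2][1] trace:
  [0] (2,1) acc=0 (h:0 v:0)
  [1] (2,1) acc=0 (h:0 v:0)
  [2] (2,1) acc=0 (h:0 v:0)
  [3] (2,1) acc=87 (h:8 v:87)
— OS: 3×2; PE[2][1] trace:
  [0] (2,1) acc=0 (h:0 v:0)
  [1] (2,1) acc=0 (h:0 v:0)
  [2] (2,1) acc=0 (h:0 v:0)
  [3] (2,1) acc=40 (h:8 v:5)
— RS: 3×3; PE[2][1] trace:
  [0] (2,1) acc=0 (h:0 v:0)
  [1] (2,1) acc=0 (h:0 v:0)
  [2] (2,1) acc=0 (h:0 v:0)
  [3] (2,1) acc=92 (h:92 v:6)

dataflow = WS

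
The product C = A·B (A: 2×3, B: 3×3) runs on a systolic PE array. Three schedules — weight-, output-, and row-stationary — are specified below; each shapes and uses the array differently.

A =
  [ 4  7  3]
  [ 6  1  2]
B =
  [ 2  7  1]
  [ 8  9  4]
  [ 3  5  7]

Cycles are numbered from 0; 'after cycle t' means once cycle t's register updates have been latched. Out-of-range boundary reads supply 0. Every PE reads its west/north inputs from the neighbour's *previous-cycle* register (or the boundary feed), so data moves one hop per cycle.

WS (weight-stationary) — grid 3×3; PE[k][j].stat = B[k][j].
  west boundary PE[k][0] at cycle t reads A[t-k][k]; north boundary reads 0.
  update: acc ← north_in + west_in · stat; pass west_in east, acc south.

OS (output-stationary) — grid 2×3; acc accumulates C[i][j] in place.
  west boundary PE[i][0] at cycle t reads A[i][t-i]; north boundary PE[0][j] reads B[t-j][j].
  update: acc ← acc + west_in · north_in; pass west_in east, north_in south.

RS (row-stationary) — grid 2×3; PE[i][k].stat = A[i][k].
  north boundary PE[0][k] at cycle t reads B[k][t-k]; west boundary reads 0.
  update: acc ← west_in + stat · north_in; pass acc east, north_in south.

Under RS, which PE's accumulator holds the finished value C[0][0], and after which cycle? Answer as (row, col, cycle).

(row, col, cycle) = (0, 2, 2)

RS — PE[0][2] is where C[0][0] collects:
  t=0 PE[0][2]: acc=0 h=0 v=0
  t=1 PE[0][2]: acc=0 h=0 v=0
  t=2 PE[0][2]: acc=73 h=73 v=3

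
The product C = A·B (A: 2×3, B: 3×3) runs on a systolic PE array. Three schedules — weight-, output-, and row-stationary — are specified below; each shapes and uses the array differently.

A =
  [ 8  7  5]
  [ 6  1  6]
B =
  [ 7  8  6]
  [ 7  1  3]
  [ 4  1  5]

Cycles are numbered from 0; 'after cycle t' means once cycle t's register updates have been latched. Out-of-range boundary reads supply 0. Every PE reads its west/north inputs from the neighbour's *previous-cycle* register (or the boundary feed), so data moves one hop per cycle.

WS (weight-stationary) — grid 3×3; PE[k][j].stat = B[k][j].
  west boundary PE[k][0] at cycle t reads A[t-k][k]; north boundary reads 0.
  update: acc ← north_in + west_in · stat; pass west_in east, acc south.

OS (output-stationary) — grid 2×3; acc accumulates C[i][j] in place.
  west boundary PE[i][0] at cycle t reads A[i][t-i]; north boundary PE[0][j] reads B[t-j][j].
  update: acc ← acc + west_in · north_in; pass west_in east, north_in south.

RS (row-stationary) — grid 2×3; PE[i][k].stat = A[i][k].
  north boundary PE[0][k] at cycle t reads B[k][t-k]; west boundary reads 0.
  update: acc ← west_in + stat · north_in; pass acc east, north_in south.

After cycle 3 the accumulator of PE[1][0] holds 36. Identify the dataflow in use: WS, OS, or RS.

dataflow = RS

WS [3×3] PE[1][0] across cycles:
  0: (1,0).acc=0  regs=<0,0>
  1: (1,0).acc=105  regs=<7,105>
  2: (1,0).acc=49  regs=<1,49>
  3: (1,0).acc=0  regs=<0,0>
OS [2×3] PE[1][0] across cycles:
  0: (1,0).acc=0  regs=<0,0>
  1: (1,0).acc=42  regs=<6,7>
  2: (1,0).acc=49  regs=<1,7>
  3: (1,0).acc=73  regs=<6,4>
RS [2×3] PE[1][0] across cycles:
  0: (1,0).acc=0  regs=<0,0>
  1: (1,0).acc=42  regs=<42,7>
  2: (1,0).acc=48  regs=<48,8>
  3: (1,0).acc=36  regs=<36,6>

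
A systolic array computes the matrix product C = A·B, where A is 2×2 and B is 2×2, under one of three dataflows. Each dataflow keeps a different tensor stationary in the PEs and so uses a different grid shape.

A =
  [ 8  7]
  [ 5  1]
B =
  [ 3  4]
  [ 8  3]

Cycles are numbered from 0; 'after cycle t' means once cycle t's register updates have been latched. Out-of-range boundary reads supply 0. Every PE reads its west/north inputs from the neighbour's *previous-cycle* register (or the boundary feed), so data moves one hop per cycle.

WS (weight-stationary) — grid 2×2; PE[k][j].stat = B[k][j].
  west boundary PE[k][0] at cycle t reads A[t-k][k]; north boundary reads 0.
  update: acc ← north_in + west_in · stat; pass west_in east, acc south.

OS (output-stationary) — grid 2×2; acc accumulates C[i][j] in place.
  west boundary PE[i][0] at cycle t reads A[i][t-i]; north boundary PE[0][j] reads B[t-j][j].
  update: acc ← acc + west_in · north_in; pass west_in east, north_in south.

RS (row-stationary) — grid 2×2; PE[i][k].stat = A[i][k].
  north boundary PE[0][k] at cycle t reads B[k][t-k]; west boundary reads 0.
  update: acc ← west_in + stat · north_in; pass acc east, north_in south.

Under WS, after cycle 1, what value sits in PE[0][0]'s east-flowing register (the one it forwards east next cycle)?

register = 5

WS on a 2×2 grid — tracing PE[0][0] and its feeders:
  cycle 0: PE[0][0] → acc 24, east 8, south 24
  cycle 1: PE[0][0] → acc 15, east 5, south 15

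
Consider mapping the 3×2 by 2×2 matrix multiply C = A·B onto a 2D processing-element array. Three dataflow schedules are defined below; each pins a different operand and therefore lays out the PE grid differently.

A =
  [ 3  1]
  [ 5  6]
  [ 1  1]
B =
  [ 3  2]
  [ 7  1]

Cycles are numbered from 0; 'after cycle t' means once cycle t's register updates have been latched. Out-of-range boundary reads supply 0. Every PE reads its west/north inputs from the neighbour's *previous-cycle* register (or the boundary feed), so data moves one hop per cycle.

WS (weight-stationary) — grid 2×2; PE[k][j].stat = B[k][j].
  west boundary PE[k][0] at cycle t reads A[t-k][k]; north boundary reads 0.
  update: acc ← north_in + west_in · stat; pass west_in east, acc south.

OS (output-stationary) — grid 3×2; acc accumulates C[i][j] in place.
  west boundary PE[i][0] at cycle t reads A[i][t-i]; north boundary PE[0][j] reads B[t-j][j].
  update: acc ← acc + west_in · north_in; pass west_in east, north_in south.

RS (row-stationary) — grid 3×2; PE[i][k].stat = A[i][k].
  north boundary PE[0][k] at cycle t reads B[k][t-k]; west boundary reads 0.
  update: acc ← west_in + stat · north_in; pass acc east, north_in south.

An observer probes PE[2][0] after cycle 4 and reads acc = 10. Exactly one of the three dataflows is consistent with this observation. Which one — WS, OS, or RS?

dataflow = OS

WS (2×2): PE[2][0] does not exist.
— OS: 3×2; PE[2][0] trace:
  [0] (2,0) acc=0 (h:0 v:0)
  [1] (2,0) acc=0 (h:0 v:0)
  [2] (2,0) acc=3 (h:1 v:3)
  [3] (2,0) acc=10 (h:1 v:7)
  [4] (2,0) acc=10 (h:0 v:0)
— RS: 3×2; PE[2][0] trace:
  [0] (2,0) acc=0 (h:0 v:0)
  [1] (2,0) acc=0 (h:0 v:0)
  [2] (2,0) acc=3 (h:3 v:3)
  [3] (2,0) acc=2 (h:2 v:2)
  [4] (2,0) acc=0 (h:0 v:0)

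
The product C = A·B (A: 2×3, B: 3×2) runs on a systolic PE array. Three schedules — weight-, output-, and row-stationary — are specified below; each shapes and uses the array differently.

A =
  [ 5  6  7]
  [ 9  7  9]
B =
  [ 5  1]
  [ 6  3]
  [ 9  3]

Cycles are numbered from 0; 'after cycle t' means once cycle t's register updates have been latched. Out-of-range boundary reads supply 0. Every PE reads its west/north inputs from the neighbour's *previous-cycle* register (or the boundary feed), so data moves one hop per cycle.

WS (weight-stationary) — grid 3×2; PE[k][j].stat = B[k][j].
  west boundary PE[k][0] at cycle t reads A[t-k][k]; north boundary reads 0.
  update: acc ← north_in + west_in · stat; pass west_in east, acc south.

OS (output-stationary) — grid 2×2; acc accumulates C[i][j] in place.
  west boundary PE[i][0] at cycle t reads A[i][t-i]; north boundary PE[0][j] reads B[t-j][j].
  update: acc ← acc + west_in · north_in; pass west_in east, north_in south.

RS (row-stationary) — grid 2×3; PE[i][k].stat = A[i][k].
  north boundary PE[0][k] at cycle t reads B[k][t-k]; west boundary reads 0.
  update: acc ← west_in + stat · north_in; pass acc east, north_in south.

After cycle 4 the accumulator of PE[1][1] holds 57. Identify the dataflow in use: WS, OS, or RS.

— WS: 3×2; PE[1][1] trace:
  t=0 PE[1][1]: acc=0 h=0 v=0
  t=1 PE[1][1]: acc=0 h=0 v=0
  t=2 PE[1][1]: acc=23 h=6 v=23
  t=3 PE[1][1]: acc=30 h=7 v=30
  t=4 PE[1][1]: acc=0 h=0 v=0
— OS: 2×2; PE[1][1] trace:
  t=0 PE[1][1]: acc=0 h=0 v=0
  t=1 PE[1][1]: acc=0 h=0 v=0
  t=2 PE[1][1]: acc=9 h=9 v=1
  t=3 PE[1][1]: acc=30 h=7 v=3
  t=4 PE[1][1]: acc=57 h=9 v=3
— RS: 2×3; PE[1][1] trace:
  t=0 PE[1][1]: acc=0 h=0 v=0
  t=1 PE[1][1]: acc=0 h=0 v=0
  t=2 PE[1][1]: acc=87 h=87 v=6
  t=3 PE[1][1]: acc=30 h=30 v=3
  t=4 PE[1][1]: acc=0 h=0 v=0

dataflow = OS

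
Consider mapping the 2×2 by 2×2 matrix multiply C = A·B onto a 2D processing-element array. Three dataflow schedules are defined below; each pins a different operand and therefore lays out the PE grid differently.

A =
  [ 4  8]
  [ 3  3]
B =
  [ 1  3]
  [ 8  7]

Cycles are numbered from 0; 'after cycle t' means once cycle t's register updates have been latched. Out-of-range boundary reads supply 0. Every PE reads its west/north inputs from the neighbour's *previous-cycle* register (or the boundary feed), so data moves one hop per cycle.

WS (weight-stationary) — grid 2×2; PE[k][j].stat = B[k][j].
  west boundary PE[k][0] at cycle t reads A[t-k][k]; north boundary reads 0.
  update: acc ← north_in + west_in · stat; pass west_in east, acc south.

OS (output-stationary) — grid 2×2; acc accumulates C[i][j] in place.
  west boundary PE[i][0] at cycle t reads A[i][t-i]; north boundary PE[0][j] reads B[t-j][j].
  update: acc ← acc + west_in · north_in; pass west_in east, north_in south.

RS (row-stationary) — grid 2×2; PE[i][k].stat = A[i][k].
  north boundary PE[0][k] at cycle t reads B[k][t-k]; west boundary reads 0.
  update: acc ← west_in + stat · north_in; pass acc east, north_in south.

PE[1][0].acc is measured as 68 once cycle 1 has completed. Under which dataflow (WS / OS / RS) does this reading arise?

Under WS (2×2), PE[1][0]:
  step 0 · PE1,0: acc=0; fwd→0 fwd↓0
  step 1 · PE1,0: acc=68; fwd→8 fwd↓68
Under OS (2×2), PE[1][0]:
  step 0 · PE1,0: acc=0; fwd→0 fwd↓0
  step 1 · PE1,0: acc=3; fwd→3 fwd↓1
Under RS (2×2), PE[1][0]:
  step 0 · PE1,0: acc=0; fwd→0 fwd↓0
  step 1 · PE1,0: acc=3; fwd→3 fwd↓1

dataflow = WS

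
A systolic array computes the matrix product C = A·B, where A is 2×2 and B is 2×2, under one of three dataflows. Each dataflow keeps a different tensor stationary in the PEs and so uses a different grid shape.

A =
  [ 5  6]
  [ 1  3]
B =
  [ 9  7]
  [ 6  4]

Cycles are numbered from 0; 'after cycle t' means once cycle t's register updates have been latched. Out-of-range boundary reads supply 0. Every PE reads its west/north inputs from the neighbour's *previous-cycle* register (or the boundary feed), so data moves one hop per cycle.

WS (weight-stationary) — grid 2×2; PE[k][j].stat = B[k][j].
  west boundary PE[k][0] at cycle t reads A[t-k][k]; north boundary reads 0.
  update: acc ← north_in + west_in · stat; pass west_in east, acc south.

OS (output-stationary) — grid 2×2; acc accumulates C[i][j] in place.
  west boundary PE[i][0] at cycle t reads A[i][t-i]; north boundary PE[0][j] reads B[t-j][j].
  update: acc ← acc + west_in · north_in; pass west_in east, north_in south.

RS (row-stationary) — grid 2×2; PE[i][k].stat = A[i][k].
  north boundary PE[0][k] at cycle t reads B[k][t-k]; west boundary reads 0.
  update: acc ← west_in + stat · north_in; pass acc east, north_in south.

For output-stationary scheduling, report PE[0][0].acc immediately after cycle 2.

PE[0][0].acc = 81

OS on a 2×2 grid — tracing PE[0][0] and its feeders:
  c0 r0c0: 45 / 5 / 9
  c1 r0c0: 81 / 6 / 6
  c2 r0c0: 81 / 0 / 0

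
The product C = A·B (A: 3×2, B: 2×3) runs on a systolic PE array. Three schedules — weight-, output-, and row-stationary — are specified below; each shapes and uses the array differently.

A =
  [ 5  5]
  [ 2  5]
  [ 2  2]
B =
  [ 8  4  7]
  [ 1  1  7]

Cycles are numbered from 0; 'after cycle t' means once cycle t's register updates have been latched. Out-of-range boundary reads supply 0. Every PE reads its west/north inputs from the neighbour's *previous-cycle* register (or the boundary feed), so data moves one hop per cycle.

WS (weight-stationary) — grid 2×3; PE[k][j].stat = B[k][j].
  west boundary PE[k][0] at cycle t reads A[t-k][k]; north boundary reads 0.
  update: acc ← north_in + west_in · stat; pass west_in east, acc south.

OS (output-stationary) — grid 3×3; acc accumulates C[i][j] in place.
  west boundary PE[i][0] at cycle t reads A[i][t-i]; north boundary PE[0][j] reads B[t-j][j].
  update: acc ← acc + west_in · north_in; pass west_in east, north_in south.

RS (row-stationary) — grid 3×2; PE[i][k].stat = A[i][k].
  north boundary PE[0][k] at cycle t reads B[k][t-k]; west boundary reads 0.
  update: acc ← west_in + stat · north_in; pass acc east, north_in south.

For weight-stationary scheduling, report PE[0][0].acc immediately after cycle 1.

Tracing WS — 2×3 array, target PE[0][0]:
  after 0 — PE[0][0] acc=40, pass-E 5, pass-S 40
  after 1 — PE[0][0] acc=16, pass-E 2, pass-S 16

PE[0][0].acc = 16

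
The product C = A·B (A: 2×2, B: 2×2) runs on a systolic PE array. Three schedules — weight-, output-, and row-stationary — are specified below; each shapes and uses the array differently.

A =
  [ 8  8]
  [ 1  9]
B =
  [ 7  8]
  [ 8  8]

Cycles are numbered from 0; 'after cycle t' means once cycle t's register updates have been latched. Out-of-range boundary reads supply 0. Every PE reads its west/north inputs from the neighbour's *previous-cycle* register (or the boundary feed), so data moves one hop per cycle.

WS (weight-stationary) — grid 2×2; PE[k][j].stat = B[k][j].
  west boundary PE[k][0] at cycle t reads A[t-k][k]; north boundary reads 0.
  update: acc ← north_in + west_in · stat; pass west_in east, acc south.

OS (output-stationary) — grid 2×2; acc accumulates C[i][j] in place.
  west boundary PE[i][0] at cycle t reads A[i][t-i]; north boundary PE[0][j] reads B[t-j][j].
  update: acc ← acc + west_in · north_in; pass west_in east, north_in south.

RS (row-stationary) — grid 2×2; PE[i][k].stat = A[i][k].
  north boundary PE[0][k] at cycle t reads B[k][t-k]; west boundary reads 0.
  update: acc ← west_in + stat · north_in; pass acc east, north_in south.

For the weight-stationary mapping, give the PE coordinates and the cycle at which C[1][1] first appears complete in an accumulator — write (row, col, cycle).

WS — PE[1][1] is where C[1][1] collects:
  after 0 — PE[1][1] acc=0, pass-E 0, pass-S 0
  after 1 — PE[1][1] acc=0, pass-E 0, pass-S 0
  after 2 — PE[1][1] acc=128, pass-E 8, pass-S 128
  after 3 — PE[1][1] acc=80, pass-E 9, pass-S 80

(row, col, cycle) = (1, 1, 3)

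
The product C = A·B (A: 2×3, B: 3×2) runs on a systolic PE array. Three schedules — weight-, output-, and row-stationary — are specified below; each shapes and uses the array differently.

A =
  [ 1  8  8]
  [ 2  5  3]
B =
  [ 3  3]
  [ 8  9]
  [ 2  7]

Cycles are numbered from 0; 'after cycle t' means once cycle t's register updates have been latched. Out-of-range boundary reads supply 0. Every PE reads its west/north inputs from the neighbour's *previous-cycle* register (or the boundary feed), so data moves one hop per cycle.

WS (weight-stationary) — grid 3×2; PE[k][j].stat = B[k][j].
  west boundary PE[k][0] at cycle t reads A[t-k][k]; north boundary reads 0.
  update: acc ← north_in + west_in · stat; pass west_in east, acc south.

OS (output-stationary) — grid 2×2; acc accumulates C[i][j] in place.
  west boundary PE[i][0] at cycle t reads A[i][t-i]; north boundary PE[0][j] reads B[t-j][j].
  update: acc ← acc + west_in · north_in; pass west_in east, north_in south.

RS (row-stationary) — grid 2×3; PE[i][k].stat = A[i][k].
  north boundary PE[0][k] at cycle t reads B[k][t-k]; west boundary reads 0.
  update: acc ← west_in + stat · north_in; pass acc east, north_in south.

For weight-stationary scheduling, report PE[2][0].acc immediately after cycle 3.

PE[2][0].acc = 52

WS on a 3×2 grid — tracing PE[2][0] and its feeders:
  t=0 PE[1][0]: acc=0 h=0 v=0
  t=0 PE[2][0]: acc=0 h=0 v=0
  t=1 PE[1][0]: acc=67 h=8 v=67
  t=1 PE[2][0]: acc=0 h=0 v=0
  t=2 PE[1][0]: acc=46 h=5 v=46
  t=2 PE[2][0]: acc=83 h=8 v=83
  t=3 PE[1][0]: acc=0 h=0 v=0
  t=3 PE[2][0]: acc=52 h=3 v=52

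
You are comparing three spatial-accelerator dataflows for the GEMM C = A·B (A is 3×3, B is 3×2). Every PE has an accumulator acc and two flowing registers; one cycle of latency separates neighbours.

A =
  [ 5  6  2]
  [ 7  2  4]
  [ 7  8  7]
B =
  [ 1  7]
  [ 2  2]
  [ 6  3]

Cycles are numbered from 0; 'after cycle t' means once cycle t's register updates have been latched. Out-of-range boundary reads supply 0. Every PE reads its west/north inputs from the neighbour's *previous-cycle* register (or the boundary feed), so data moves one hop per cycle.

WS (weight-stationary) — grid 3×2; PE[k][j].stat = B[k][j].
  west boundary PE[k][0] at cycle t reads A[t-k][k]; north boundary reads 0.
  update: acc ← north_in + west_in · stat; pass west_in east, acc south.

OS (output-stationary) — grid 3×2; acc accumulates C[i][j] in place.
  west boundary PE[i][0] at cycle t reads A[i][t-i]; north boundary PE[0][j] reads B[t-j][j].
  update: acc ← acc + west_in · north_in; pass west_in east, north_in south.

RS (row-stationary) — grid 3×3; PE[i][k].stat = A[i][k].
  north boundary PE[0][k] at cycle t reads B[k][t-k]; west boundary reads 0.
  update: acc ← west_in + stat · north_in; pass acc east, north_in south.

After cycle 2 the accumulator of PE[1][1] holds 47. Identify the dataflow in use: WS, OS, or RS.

Under WS (3×2), PE[1][1]:
  @0  [1,1]  acc 0  |  →0  ↓0
  @1  [1,1]  acc 0  |  →0  ↓0
  @2  [1,1]  acc 47  |  →6  ↓47
Under OS (3×2), PE[1][1]:
  @0  [1,1]  acc 0  |  →0  ↓0
  @1  [1,1]  acc 0  |  →0  ↓0
  @2  [1,1]  acc 49  |  →7  ↓7
Under RS (3×3), PE[1][1]:
  @0  [1,1]  acc 0  |  →0  ↓0
  @1  [1,1]  acc 0  |  →0  ↓0
  @2  [1,1]  acc 11  |  →11  ↓2

dataflow = WS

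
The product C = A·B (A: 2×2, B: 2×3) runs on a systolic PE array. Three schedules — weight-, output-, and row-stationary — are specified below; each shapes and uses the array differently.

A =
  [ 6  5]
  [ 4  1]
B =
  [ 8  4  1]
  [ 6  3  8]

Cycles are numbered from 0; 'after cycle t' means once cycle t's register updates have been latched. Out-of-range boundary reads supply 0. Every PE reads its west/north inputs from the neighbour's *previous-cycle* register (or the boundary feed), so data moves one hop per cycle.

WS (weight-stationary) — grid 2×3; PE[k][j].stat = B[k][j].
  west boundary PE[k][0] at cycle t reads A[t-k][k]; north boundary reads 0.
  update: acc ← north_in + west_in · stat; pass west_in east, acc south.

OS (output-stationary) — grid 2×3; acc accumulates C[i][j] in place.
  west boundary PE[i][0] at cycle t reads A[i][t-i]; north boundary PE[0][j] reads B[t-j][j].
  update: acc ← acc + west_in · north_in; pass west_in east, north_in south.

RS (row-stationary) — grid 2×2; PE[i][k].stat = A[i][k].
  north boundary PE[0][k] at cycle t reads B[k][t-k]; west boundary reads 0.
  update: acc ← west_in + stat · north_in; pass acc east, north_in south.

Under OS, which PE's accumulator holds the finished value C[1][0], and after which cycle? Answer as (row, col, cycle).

OS: C[1][0] accumulates in PE[1][0]:
  after 0 — PE[1][0] acc=0, pass-E 0, pass-S 0
  after 1 — PE[1][0] acc=32, pass-E 4, pass-S 8
  after 2 — PE[1][0] acc=38, pass-E 1, pass-S 6

(row, col, cycle) = (1, 0, 2)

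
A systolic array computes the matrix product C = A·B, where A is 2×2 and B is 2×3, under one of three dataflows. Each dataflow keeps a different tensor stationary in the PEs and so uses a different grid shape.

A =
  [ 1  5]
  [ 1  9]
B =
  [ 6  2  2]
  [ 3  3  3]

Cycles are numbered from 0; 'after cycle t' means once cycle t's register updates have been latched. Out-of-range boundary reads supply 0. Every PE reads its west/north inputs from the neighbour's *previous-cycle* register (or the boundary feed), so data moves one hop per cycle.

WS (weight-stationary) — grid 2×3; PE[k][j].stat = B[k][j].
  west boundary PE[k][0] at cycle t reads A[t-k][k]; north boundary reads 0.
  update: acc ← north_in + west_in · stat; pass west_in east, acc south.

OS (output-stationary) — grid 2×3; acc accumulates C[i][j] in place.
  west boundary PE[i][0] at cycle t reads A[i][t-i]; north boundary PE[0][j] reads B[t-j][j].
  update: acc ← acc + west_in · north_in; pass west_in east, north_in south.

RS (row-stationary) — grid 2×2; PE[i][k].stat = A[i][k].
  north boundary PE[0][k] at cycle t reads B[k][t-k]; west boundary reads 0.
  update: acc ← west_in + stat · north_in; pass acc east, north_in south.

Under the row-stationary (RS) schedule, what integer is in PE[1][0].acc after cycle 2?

PE[1][0].acc = 2

RS 2×2: PE[1][0] cycle-by-cycle (with neighbour feeds):
  0: (0,0).acc=6  regs=<6,6>
  0: (1,0).acc=0  regs=<0,0>
  1: (0,0).acc=2  regs=<2,2>
  1: (1,0).acc=6  regs=<6,6>
  2: (0,0).acc=2  regs=<2,2>
  2: (1,0).acc=2  regs=<2,2>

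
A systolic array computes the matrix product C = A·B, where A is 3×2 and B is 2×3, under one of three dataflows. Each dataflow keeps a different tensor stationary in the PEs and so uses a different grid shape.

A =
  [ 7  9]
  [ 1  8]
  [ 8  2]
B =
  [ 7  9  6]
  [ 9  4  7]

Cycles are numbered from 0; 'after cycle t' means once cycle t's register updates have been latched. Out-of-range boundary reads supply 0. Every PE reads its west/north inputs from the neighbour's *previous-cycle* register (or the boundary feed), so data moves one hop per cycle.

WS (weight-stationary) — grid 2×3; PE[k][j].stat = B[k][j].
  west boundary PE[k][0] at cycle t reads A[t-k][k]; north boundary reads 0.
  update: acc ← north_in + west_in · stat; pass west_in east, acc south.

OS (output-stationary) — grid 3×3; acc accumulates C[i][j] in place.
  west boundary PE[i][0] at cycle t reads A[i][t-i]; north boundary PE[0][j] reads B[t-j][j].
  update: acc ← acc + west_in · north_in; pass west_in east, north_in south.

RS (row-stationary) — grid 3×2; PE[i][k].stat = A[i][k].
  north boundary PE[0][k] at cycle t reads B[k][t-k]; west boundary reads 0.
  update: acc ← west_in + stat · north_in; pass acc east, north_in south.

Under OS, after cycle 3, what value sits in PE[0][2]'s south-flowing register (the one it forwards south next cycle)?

register = 7

Tracing OS — 3×3 array, target PE[0][2]:
  after 0 — PE[0][1] acc=0, pass-E 0, pass-S 0
  after 0 — PE[0][2] acc=0, pass-E 0, pass-S 0
  after 1 — PE[0][1] acc=63, pass-E 7, pass-S 9
  after 1 — PE[0][2] acc=0, pass-E 0, pass-S 0
  after 2 — PE[0][1] acc=99, pass-E 9, pass-S 4
  after 2 — PE[0][2] acc=42, pass-E 7, pass-S 6
  after 3 — PE[0][1] acc=99, pass-E 0, pass-S 0
  after 3 — PE[0][2] acc=105, pass-E 9, pass-S 7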